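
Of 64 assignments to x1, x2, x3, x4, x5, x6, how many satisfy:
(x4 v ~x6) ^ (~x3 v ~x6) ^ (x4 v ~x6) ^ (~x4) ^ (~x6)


CNF with 5 clauses over 6 vars (64 assignments).
An assignment satisfies CNF iff every clause has >=1 true literal.
Check each row (bits = x1,x2,x3,x4,x5,x6; clause T/F shown):
  row 0 [000000]: clauses=TTTTT -> 1
  row 1 [000001]: clauses=FTFTF -> 0
  row 2 [000010]: clauses=TTTTT -> 1
  row 3 [000011]: clauses=FTFTF -> 0
  row 4 [000100]: clauses=TTTFT -> 0
  (every remaining row is evaluated the same way; all 64 results are listed next)
Full result column, 8 rows per line (x1,x2,x3 fixed per line; x4,x5,x6 runs 000..111 left to right):
  rows 0-7 [x1,x2,x3=000]: 10100000  (ones: 2)
  rows 8-15 [x1,x2,x3=001]: 10100000  (ones: 2)
  rows 16-23 [x1,x2,x3=010]: 10100000  (ones: 2)
  rows 24-31 [x1,x2,x3=011]: 10100000  (ones: 2)
  rows 32-39 [x1,x2,x3=100]: 10100000  (ones: 2)
  rows 40-47 [x1,x2,x3=101]: 10100000  (ones: 2)
  rows 48-55 [x1,x2,x3=110]: 10100000  (ones: 2)
  rows 56-63 [x1,x2,x3=111]: 10100000  (ones: 2)
Satisfying assignments = 2+2+2+2+2+2+2+2 = 16

16


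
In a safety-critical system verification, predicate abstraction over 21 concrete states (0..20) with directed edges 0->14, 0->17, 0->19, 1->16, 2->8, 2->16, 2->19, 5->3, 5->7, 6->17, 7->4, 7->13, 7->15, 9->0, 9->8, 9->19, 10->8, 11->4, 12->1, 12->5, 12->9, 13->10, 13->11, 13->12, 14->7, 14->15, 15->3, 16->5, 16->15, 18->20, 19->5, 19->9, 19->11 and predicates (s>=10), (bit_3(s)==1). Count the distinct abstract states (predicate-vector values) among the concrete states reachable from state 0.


BFS from 0:
Concrete reachable: {0, 1, 3, 4, 5, 7, 8, 9, 10, 11, 12, 13, 14, 15, 16, 17, 19}
Abstract via predicates (s>=10), (bit_3(s)==1):
  (0,0) <- {0, 1, 3, 4, 5, 7}
  (0,1) <- {8, 9}
  (1,0) <- {16, 17, 19}
  (1,1) <- {10, 11, 12, 13, 14, 15}
Distinct abstract states = 4

4


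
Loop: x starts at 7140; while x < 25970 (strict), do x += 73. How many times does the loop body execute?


Step 1: x goes from 7140 toward 25970 by 73; the body runs while x<25970, so iterations = ceil((bound-start)/step)
Step 2: Distance=18830
Step 3: ceil(18830/73)=258

258


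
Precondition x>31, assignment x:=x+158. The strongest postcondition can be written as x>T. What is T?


Formula: sp(P, x:=E) = exists old_x. (x = E[old_x/x]) AND P[old_x/x] (old_x is the value of x before the assignment; eliminate old_x by solving x = E[old_x/x] for old_x)
Step 1: Precondition P: x>31, i.e. old_x > 31
Step 2: Assignment gives x = old_x + 158, so old_x = x - 158
Step 3: Substitute into P: x - 158 > 31
Step 4: Simplify: x > 31+158 = 189

189


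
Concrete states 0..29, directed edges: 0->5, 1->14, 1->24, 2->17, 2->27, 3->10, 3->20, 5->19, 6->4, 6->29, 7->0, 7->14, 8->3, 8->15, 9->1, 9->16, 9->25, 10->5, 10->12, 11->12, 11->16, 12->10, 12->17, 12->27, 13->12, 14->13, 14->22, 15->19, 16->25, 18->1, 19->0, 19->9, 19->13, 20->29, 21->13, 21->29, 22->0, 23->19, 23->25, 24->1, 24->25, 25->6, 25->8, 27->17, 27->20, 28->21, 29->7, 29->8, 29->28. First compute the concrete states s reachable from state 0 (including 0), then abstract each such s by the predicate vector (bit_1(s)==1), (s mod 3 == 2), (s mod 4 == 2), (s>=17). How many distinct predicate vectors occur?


BFS from 0:
Concrete reachable: {0, 1, 3, 4, 5, 6, 7, 8, 9, 10, 12, 13, 14, 15, 16, 17, 19, 20, 21, 22, 24, 25, 27, 28, 29}
Abstract via predicates (bit_1(s)==1), (s mod 3 == 2), (s mod 4 == 2), (s>=17):
  (0,0,0,0) <- {0, 1, 4, 9, 12, 13, 16}
  (0,0,0,1) <- {21, 24, 25, 28}
  (0,1,0,0) <- {5, 8}
  (0,1,0,1) <- {17, 20, 29}
  (1,0,0,0) <- {3, 7, 15}
  (1,0,0,1) <- {19, 27}
  (1,0,1,0) <- {6, 10}
  (1,0,1,1) <- {22}
  (1,1,1,0) <- {14}
Distinct abstract states = 9

9


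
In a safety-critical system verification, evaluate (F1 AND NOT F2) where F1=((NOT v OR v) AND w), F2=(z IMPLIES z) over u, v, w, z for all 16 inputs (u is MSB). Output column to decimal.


F1 = ((NOT v OR v) AND w)
F2 = (z IMPLIES z)
Counterexample to F1=>F2 is where F1=1 and F2=0.
Evaluate each row (bits = u,v,w,z, MSB first):
  row 0 [0000]: F1=0 F2=1 -> F1&~F2 -> 0
  row 1 [0001]: F1=0 F2=1 -> F1&~F2 -> 0
  row 2 [0010]: F1=1 F2=1 -> F1&~F2 -> 0
  row 3 [0011]: F1=1 F2=1 -> F1&~F2 -> 0
  row 4 [0100]: F1=0 F2=1 -> F1&~F2 -> 0
  row 5 [0101]: F1=0 F2=1 -> F1&~F2 -> 0
  row 6 [0110]: F1=1 F2=1 -> F1&~F2 -> 0
  row 7 [0111]: F1=1 F2=1 -> F1&~F2 -> 0
  row 8 [1000]: F1=0 F2=1 -> F1&~F2 -> 0
  row 9 [1001]: F1=0 F2=1 -> F1&~F2 -> 0
  row 10 [1010]: F1=1 F2=1 -> F1&~F2 -> 0
  row 11 [1011]: F1=1 F2=1 -> F1&~F2 -> 0
  row 12 [1100]: F1=0 F2=1 -> F1&~F2 -> 0
  row 13 [1101]: F1=0 F2=1 -> F1&~F2 -> 0
  row 14 [1110]: F1=1 F2=1 -> F1&~F2 -> 0
  row 15 [1111]: F1=1 F2=1 -> F1&~F2 -> 0
Full result column, 4 rows per line (u,v fixed per line; w,z runs 00..11 left to right):
  rows 0-3 [u,v=00]: 0000  = hex 0
  rows 4-7 [u,v=01]: 0000  = hex 0
  rows 8-11 [u,v=10]: 0000  = hex 0
  rows 12-15 [u,v=11]: 0000  = hex 0
Counterexample vector (row 0 .. row 15) = 0000000000000000
Output column grouped in 4s = 0000 0000 0000 0000 = 0x0000
Convert to decimal digit by digit (value = value*16 + digit):
  0 -> 0
  0*16 + 0 = 0
  0*16 + 0 = 0
  0*16 + 0 = 0
Decimal = 0

0


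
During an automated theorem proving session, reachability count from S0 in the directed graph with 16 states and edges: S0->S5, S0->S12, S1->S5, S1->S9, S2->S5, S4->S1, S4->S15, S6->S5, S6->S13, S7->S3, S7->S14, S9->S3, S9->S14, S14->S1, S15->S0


BFS from S0:
  layer 0: {S0}
  layer 1: {S5, S12}
Reachable set: {S0, S5, S12}
Count = 3

3


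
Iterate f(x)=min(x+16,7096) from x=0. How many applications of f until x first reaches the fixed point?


Step 1: x=0, cap=7096, increment=16
Step 2: x grows by 16 each step until capped at 7096; fixed point is x=7096
Step 3: iterations = ceil(7096/16) = 444

444


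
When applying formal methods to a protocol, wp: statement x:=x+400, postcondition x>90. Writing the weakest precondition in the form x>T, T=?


Formula: wp(x:=E, P) = P[E/x] (substitute E for x in postcondition)
Step 1: Postcondition: x>90
Step 2: Substitute x+400 for x: x+400>90
Step 3: Solve for x: x > 90-400 = -310

-310


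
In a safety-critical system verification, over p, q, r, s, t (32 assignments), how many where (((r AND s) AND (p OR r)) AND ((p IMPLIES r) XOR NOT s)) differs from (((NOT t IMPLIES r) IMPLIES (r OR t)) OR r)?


F1 = (((r AND s) AND (p OR r)) AND ((p IMPLIES r) XOR NOT s))
F2 = (((NOT t IMPLIES r) IMPLIES (r OR t)) OR r)
Evaluate both on each of 32 rows (bits = p,q,r,s,t):
  row 0 [00000]: F1=0 F2=1 (differ) -> 1
  row 1 [00001]: F1=0 F2=1 (differ) -> 1
  row 2 [00010]: F1=0 F2=1 (differ) -> 1
  row 3 [00011]: F1=0 F2=1 (differ) -> 1
  row 4 [00100]: F1=0 F2=1 (differ) -> 1
  row 5 [00101]: F1=0 F2=1 (differ) -> 1
  row 6 [00110]: F1=1 F2=1 -> 0
  row 7 [00111]: F1=1 F2=1 -> 0
  row 8 [01000]: F1=0 F2=1 (differ) -> 1
  row 9 [01001]: F1=0 F2=1 (differ) -> 1
  row 10 [01010]: F1=0 F2=1 (differ) -> 1
  row 11 [01011]: F1=0 F2=1 (differ) -> 1
  row 12 [01100]: F1=0 F2=1 (differ) -> 1
  row 13 [01101]: F1=0 F2=1 (differ) -> 1
  row 14 [01110]: F1=1 F2=1 -> 0
  row 15 [01111]: F1=1 F2=1 -> 0
  row 16 [10000]: F1=0 F2=1 (differ) -> 1
  row 17 [10001]: F1=0 F2=1 (differ) -> 1
  row 18 [10010]: F1=0 F2=1 (differ) -> 1
  row 19 [10011]: F1=0 F2=1 (differ) -> 1
  row 20 [10100]: F1=0 F2=1 (differ) -> 1
  row 21 [10101]: F1=0 F2=1 (differ) -> 1
  row 22 [10110]: F1=1 F2=1 -> 0
  row 23 [10111]: F1=1 F2=1 -> 0
  row 24 [11000]: F1=0 F2=1 (differ) -> 1
  row 25 [11001]: F1=0 F2=1 (differ) -> 1
  row 26 [11010]: F1=0 F2=1 (differ) -> 1
  row 27 [11011]: F1=0 F2=1 (differ) -> 1
  row 28 [11100]: F1=0 F2=1 (differ) -> 1
  row 29 [11101]: F1=0 F2=1 (differ) -> 1
  row 30 [11110]: F1=1 F2=1 -> 0
  row 31 [11111]: F1=1 F2=1 -> 0
Full result column, 8 rows per line (p,q fixed per line; r,s,t runs 000..111 left to right):
  rows 0-7 [p,q=00]: 11111100  (ones: 6)
  rows 8-15 [p,q=01]: 11111100  (ones: 6)
  rows 16-23 [p,q=10]: 11111100  (ones: 6)
  rows 24-31 [p,q=11]: 11111100  (ones: 6)
Disagreements = 6+6+6+6 = 24

24


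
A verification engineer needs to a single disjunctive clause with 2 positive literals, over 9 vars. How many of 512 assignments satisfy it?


Step 1: Total=2^9=512
Step 2: Unsat when all 2 false: 2^7=128
Step 3: Sat=512-128=384

384


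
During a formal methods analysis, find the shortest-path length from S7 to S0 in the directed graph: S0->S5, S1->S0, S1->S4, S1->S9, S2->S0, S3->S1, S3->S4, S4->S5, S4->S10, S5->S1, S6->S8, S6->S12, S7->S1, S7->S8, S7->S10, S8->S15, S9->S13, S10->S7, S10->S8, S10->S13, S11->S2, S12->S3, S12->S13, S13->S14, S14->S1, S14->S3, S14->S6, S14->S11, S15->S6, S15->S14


BFS layer-by-layer from S7:
  dist 0: {S7}
  dist 1: {S1, S8, S10}
  dist 2: {S0, S4, S9, S13, S15}
  -> S0 reached at distance 2
Shortest path length = 2

2


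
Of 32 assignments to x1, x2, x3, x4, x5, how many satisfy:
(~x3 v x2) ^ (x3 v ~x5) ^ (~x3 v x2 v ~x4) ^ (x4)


CNF with 4 clauses over 5 vars (32 assignments).
An assignment satisfies CNF iff every clause has >=1 true literal.
Check each row (bits = x1,x2,x3,x4,x5; clause T/F shown):
  row 0 [00000]: clauses=TTTF -> 0
  row 1 [00001]: clauses=TFTF -> 0
  row 2 [00010]: clauses=TTTT -> 1
  row 3 [00011]: clauses=TFTT -> 0
  row 4 [00100]: clauses=FTTF -> 0
  row 5 [00101]: clauses=FTTF -> 0
  row 6 [00110]: clauses=FTFT -> 0
  row 7 [00111]: clauses=FTFT -> 0
  row 8 [01000]: clauses=TTTF -> 0
  row 9 [01001]: clauses=TFTF -> 0
  row 10 [01010]: clauses=TTTT -> 1
  row 11 [01011]: clauses=TFTT -> 0
  row 12 [01100]: clauses=TTTF -> 0
  row 13 [01101]: clauses=TTTF -> 0
  row 14 [01110]: clauses=TTTT -> 1
  row 15 [01111]: clauses=TTTT -> 1
  row 16 [10000]: clauses=TTTF -> 0
  row 17 [10001]: clauses=TFTF -> 0
  row 18 [10010]: clauses=TTTT -> 1
  row 19 [10011]: clauses=TFTT -> 0
  row 20 [10100]: clauses=FTTF -> 0
  row 21 [10101]: clauses=FTTF -> 0
  row 22 [10110]: clauses=FTFT -> 0
  row 23 [10111]: clauses=FTFT -> 0
  row 24 [11000]: clauses=TTTF -> 0
  row 25 [11001]: clauses=TFTF -> 0
  row 26 [11010]: clauses=TTTT -> 1
  row 27 [11011]: clauses=TFTT -> 0
  row 28 [11100]: clauses=TTTF -> 0
  row 29 [11101]: clauses=TTTF -> 0
  row 30 [11110]: clauses=TTTT -> 1
  row 31 [11111]: clauses=TTTT -> 1
Full result column, 8 rows per line (x1,x2 fixed per line; x3,x4,x5 runs 000..111 left to right):
  rows 0-7 [x1,x2=00]: 00100000  (ones: 1)
  rows 8-15 [x1,x2=01]: 00100011  (ones: 3)
  rows 16-23 [x1,x2=10]: 00100000  (ones: 1)
  rows 24-31 [x1,x2=11]: 00100011  (ones: 3)
Satisfying assignments = 1+3+1+3 = 8

8


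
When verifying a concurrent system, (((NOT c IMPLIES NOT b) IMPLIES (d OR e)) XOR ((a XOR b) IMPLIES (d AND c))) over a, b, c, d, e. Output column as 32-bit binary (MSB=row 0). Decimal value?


Formula: (((NOT c IMPLIES NOT b) IMPLIES (d OR e)) XOR ((a XOR b) IMPLIES (d AND c))) over a, b, c, d, e (32 rows)
Evaluate each row (bits = a,b,c,d,e, MSB first):
  row 0 [00000]: (((NOT 0 IMPLIES NOT 0) IMPLIES (0 OR 0)) XOR ((0 XOR 0) IMPLIES (0 AND 0))) -> 1
  row 1 [00001]: (((NOT 0 IMPLIES NOT 0) IMPLIES (0 OR 1)) XOR ((0 XOR 0) IMPLIES (0 AND 0))) -> 0
  row 2 [00010]: (((NOT 0 IMPLIES NOT 0) IMPLIES (1 OR 0)) XOR ((0 XOR 0) IMPLIES (1 AND 0))) -> 0
  row 3 [00011]: (((NOT 0 IMPLIES NOT 0) IMPLIES (1 OR 1)) XOR ((0 XOR 0) IMPLIES (1 AND 0))) -> 0
  row 4 [00100]: (((NOT 1 IMPLIES NOT 0) IMPLIES (0 OR 0)) XOR ((0 XOR 0) IMPLIES (0 AND 1))) -> 1
  row 5 [00101]: (((NOT 1 IMPLIES NOT 0) IMPLIES (0 OR 1)) XOR ((0 XOR 0) IMPLIES (0 AND 1))) -> 0
  row 6 [00110]: (((NOT 1 IMPLIES NOT 0) IMPLIES (1 OR 0)) XOR ((0 XOR 0) IMPLIES (1 AND 1))) -> 0
  row 7 [00111]: (((NOT 1 IMPLIES NOT 0) IMPLIES (1 OR 1)) XOR ((0 XOR 0) IMPLIES (1 AND 1))) -> 0
  row 8 [01000]: (((NOT 0 IMPLIES NOT 1) IMPLIES (0 OR 0)) XOR ((0 XOR 1) IMPLIES (0 AND 0))) -> 1
  row 9 [01001]: (((NOT 0 IMPLIES NOT 1) IMPLIES (0 OR 1)) XOR ((0 XOR 1) IMPLIES (0 AND 0))) -> 1
  row 10 [01010]: (((NOT 0 IMPLIES NOT 1) IMPLIES (1 OR 0)) XOR ((0 XOR 1) IMPLIES (1 AND 0))) -> 1
  row 11 [01011]: (((NOT 0 IMPLIES NOT 1) IMPLIES (1 OR 1)) XOR ((0 XOR 1) IMPLIES (1 AND 0))) -> 1
  row 12 [01100]: (((NOT 1 IMPLIES NOT 1) IMPLIES (0 OR 0)) XOR ((0 XOR 1) IMPLIES (0 AND 1))) -> 0
  row 13 [01101]: (((NOT 1 IMPLIES NOT 1) IMPLIES (0 OR 1)) XOR ((0 XOR 1) IMPLIES (0 AND 1))) -> 1
  row 14 [01110]: (((NOT 1 IMPLIES NOT 1) IMPLIES (1 OR 0)) XOR ((0 XOR 1) IMPLIES (1 AND 1))) -> 0
  row 15 [01111]: (((NOT 1 IMPLIES NOT 1) IMPLIES (1 OR 1)) XOR ((0 XOR 1) IMPLIES (1 AND 1))) -> 0
  row 16 [10000]: (((NOT 0 IMPLIES NOT 0) IMPLIES (0 OR 0)) XOR ((1 XOR 0) IMPLIES (0 AND 0))) -> 0
  row 17 [10001]: (((NOT 0 IMPLIES NOT 0) IMPLIES (0 OR 1)) XOR ((1 XOR 0) IMPLIES (0 AND 0))) -> 1
  row 18 [10010]: (((NOT 0 IMPLIES NOT 0) IMPLIES (1 OR 0)) XOR ((1 XOR 0) IMPLIES (1 AND 0))) -> 1
  row 19 [10011]: (((NOT 0 IMPLIES NOT 0) IMPLIES (1 OR 1)) XOR ((1 XOR 0) IMPLIES (1 AND 0))) -> 1
  row 20 [10100]: (((NOT 1 IMPLIES NOT 0) IMPLIES (0 OR 0)) XOR ((1 XOR 0) IMPLIES (0 AND 1))) -> 0
  row 21 [10101]: (((NOT 1 IMPLIES NOT 0) IMPLIES (0 OR 1)) XOR ((1 XOR 0) IMPLIES (0 AND 1))) -> 1
  row 22 [10110]: (((NOT 1 IMPLIES NOT 0) IMPLIES (1 OR 0)) XOR ((1 XOR 0) IMPLIES (1 AND 1))) -> 0
  row 23 [10111]: (((NOT 1 IMPLIES NOT 0) IMPLIES (1 OR 1)) XOR ((1 XOR 0) IMPLIES (1 AND 1))) -> 0
  row 24 [11000]: (((NOT 0 IMPLIES NOT 1) IMPLIES (0 OR 0)) XOR ((1 XOR 1) IMPLIES (0 AND 0))) -> 0
  row 25 [11001]: (((NOT 0 IMPLIES NOT 1) IMPLIES (0 OR 1)) XOR ((1 XOR 1) IMPLIES (0 AND 0))) -> 0
  row 26 [11010]: (((NOT 0 IMPLIES NOT 1) IMPLIES (1 OR 0)) XOR ((1 XOR 1) IMPLIES (1 AND 0))) -> 0
  row 27 [11011]: (((NOT 0 IMPLIES NOT 1) IMPLIES (1 OR 1)) XOR ((1 XOR 1) IMPLIES (1 AND 0))) -> 0
  row 28 [11100]: (((NOT 1 IMPLIES NOT 1) IMPLIES (0 OR 0)) XOR ((1 XOR 1) IMPLIES (0 AND 1))) -> 1
  row 29 [11101]: (((NOT 1 IMPLIES NOT 1) IMPLIES (0 OR 1)) XOR ((1 XOR 1) IMPLIES (0 AND 1))) -> 0
  row 30 [11110]: (((NOT 1 IMPLIES NOT 1) IMPLIES (1 OR 0)) XOR ((1 XOR 1) IMPLIES (1 AND 1))) -> 0
  row 31 [11111]: (((NOT 1 IMPLIES NOT 1) IMPLIES (1 OR 1)) XOR ((1 XOR 1) IMPLIES (1 AND 1))) -> 0
Full result column, 4 rows per line (a,b,c fixed per line; d,e runs 00..11 left to right):
  rows 0-3 [a,b,c=000]: 1000  = hex 8
  rows 4-7 [a,b,c=001]: 1000  = hex 8
  rows 8-11 [a,b,c=010]: 1111  = hex F
  rows 12-15 [a,b,c=011]: 0100  = hex 4
  rows 16-19 [a,b,c=100]: 0111  = hex 7
  rows 20-23 [a,b,c=101]: 0100  = hex 4
  rows 24-27 [a,b,c=110]: 0000  = hex 0
  rows 28-31 [a,b,c=111]: 1000  = hex 8
Output column (row 0 .. row 31) = 10001000111101000111010000001000
Output column grouped in 4s = 1000 1000 1111 0100 0111 0100 0000 1000 = 0x88F47408
Convert to decimal digit by digit (value = value*16 + digit):
  8 -> 8
  8*16 + 8 = 136
  136*16 + 15 (F) = 2191
  2191*16 + 4 = 35060
  35060*16 + 7 = 560967
  560967*16 + 4 = 8975476
  8975476*16 + 0 = 143607616
  143607616*16 + 8 = 2297721864
Decimal = 2297721864

2297721864


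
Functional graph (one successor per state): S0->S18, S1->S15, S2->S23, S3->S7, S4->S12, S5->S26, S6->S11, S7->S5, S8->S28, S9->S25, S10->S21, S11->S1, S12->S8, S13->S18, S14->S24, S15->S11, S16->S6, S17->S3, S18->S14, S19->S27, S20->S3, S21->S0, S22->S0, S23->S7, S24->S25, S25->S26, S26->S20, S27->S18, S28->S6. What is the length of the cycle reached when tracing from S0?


Trace from S0 until a state repeats:
  S0 -> S18 -> S14 -> S24 -> S25 -> S26 -> S20 -> S3 -> S7 -> S5 -> S26
S26 first seen at step 5, revisited at step 10.
Cycle length = 10 - 5 = 5

5


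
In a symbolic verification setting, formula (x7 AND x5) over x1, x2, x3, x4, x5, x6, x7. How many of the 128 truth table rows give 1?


Formula: (x7 AND x5) over 7 vars (128 rows)
Evaluate each row (x1, x2, x3, x4, x5, x6, x7 as bits, MSB first):
  row 0 [0000000]: (0 AND 0) -> 0
  row 1 [0000001]: (1 AND 0) -> 0
  row 2 [0000010]: (0 AND 0) -> 0
  row 3 [0000011]: (1 AND 0) -> 0
  row 4 [0000100]: (0 AND 1) -> 0
  (every remaining row is evaluated the same way; all 128 results are listed next)
Full result column, 8 rows per line (x1,x2,x3,x4 fixed per line; x5,x6,x7 runs 000..111 left to right):
  rows 0-7 [x1,x2,x3,x4=0000]: 00000101  (ones: 2)
  rows 8-15 [x1,x2,x3,x4=0001]: 00000101  (ones: 2)
  rows 16-23 [x1,x2,x3,x4=0010]: 00000101  (ones: 2)
  rows 24-31 [x1,x2,x3,x4=0011]: 00000101  (ones: 2)
  rows 32-39 [x1,x2,x3,x4=0100]: 00000101  (ones: 2)
  rows 40-47 [x1,x2,x3,x4=0101]: 00000101  (ones: 2)
  rows 48-55 [x1,x2,x3,x4=0110]: 00000101  (ones: 2)
  rows 56-63 [x1,x2,x3,x4=0111]: 00000101  (ones: 2)
  rows 64-71 [x1,x2,x3,x4=1000]: 00000101  (ones: 2)
  rows 72-79 [x1,x2,x3,x4=1001]: 00000101  (ones: 2)
  rows 80-87 [x1,x2,x3,x4=1010]: 00000101  (ones: 2)
  rows 88-95 [x1,x2,x3,x4=1011]: 00000101  (ones: 2)
  rows 96-103 [x1,x2,x3,x4=1100]: 00000101  (ones: 2)
  rows 104-111 [x1,x2,x3,x4=1101]: 00000101  (ones: 2)
  rows 112-119 [x1,x2,x3,x4=1110]: 00000101  (ones: 2)
  rows 120-127 [x1,x2,x3,x4=1111]: 00000101  (ones: 2)
Count of 1-rows = 2+2+2+2+2+2+2+2+2+2+2+2+2+2+2+2 = 32

32


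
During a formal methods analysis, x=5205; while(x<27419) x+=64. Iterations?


Step 1: x goes from 5205 toward 27419 by 64; the body runs while x<27419, so iterations = ceil((bound-start)/step)
Step 2: Distance=22214
Step 3: ceil(22214/64)=348

348


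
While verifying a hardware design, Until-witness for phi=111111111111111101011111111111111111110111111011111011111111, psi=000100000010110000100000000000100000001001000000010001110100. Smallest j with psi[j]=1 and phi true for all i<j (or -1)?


(phi U psi) at 0: need smallest j with psi[j]=1 and phi[i]=1 for all i in [0,j).
Scan from step 0:
  step 0: phi=1, psi=0 -> continue
  step 1: phi=1, psi=0 -> continue
  step 2: phi=1, psi=0 -> continue
  step 3: psi=1 and phi held for [0,3) -> witness found
Witness step = 3

3


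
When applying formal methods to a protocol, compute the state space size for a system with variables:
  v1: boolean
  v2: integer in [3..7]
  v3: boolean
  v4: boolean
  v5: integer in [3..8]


State space = product of domain sizes of all variables.
Domain sizes:
  v1 (boolean): 2
  v2 (integer in [3..7]): 5
  v3 (boolean): 2
  v4 (boolean): 2
  v5 (integer in [3..8]): 6
Product = 2 * 5 * 2 * 2 * 6 = 240

240


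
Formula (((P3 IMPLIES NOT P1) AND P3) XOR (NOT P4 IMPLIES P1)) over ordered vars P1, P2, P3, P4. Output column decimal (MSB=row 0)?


Formula: (((P3 IMPLIES NOT P1) AND P3) XOR (NOT P4 IMPLIES P1)) over P1, P2, P3, P4 (16 rows)
Evaluate each row (bits = P1,P2,P3,P4, MSB first):
  row 0 [0000]: (((0 IMPLIES NOT 0) AND 0) XOR (NOT 0 IMPLIES 0)) -> 0
  row 1 [0001]: (((0 IMPLIES NOT 0) AND 0) XOR (NOT 1 IMPLIES 0)) -> 1
  row 2 [0010]: (((1 IMPLIES NOT 0) AND 1) XOR (NOT 0 IMPLIES 0)) -> 1
  row 3 [0011]: (((1 IMPLIES NOT 0) AND 1) XOR (NOT 1 IMPLIES 0)) -> 0
  row 4 [0100]: (((0 IMPLIES NOT 0) AND 0) XOR (NOT 0 IMPLIES 0)) -> 0
  row 5 [0101]: (((0 IMPLIES NOT 0) AND 0) XOR (NOT 1 IMPLIES 0)) -> 1
  row 6 [0110]: (((1 IMPLIES NOT 0) AND 1) XOR (NOT 0 IMPLIES 0)) -> 1
  row 7 [0111]: (((1 IMPLIES NOT 0) AND 1) XOR (NOT 1 IMPLIES 0)) -> 0
  row 8 [1000]: (((0 IMPLIES NOT 1) AND 0) XOR (NOT 0 IMPLIES 1)) -> 1
  row 9 [1001]: (((0 IMPLIES NOT 1) AND 0) XOR (NOT 1 IMPLIES 1)) -> 1
  row 10 [1010]: (((1 IMPLIES NOT 1) AND 1) XOR (NOT 0 IMPLIES 1)) -> 1
  row 11 [1011]: (((1 IMPLIES NOT 1) AND 1) XOR (NOT 1 IMPLIES 1)) -> 1
  row 12 [1100]: (((0 IMPLIES NOT 1) AND 0) XOR (NOT 0 IMPLIES 1)) -> 1
  row 13 [1101]: (((0 IMPLIES NOT 1) AND 0) XOR (NOT 1 IMPLIES 1)) -> 1
  row 14 [1110]: (((1 IMPLIES NOT 1) AND 1) XOR (NOT 0 IMPLIES 1)) -> 1
  row 15 [1111]: (((1 IMPLIES NOT 1) AND 1) XOR (NOT 1 IMPLIES 1)) -> 1
Full result column, 4 rows per line (P1,P2 fixed per line; P3,P4 runs 00..11 left to right):
  rows 0-3 [P1,P2=00]: 0110  = hex 6
  rows 4-7 [P1,P2=01]: 0110  = hex 6
  rows 8-11 [P1,P2=10]: 1111  = hex F
  rows 12-15 [P1,P2=11]: 1111  = hex F
Output column (row 0 .. row 15) = 0110011011111111
Output column grouped in 4s = 0110 0110 1111 1111 = 0x66FF
Convert to decimal digit by digit (value = value*16 + digit):
  6 -> 6
  6*16 + 6 = 102
  102*16 + 15 (F) = 1647
  1647*16 + 15 (F) = 26367
Decimal = 26367

26367


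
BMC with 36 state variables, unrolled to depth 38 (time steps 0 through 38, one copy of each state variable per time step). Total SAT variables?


BMC unrolls to depth k, creating one copy of each state var for steps 0..k.
Step count = 38 + 1 = 39 (steps 0 through 38)
Vars per step = 36
Total = 36 * 39 = 1404

1404


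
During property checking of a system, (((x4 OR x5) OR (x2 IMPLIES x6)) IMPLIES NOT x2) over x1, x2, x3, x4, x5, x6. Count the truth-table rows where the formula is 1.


Formula: (((x4 OR x5) OR (x2 IMPLIES x6)) IMPLIES NOT x2) over 6 vars (64 rows)
Evaluate each row (x1, x2, x3, x4, x5, x6 as bits, MSB first):
  row 0 [000000]: (((0 OR 0) OR (0 IMPLIES 0)) IMPLIES NOT 0) -> 1
  row 1 [000001]: (((0 OR 0) OR (0 IMPLIES 1)) IMPLIES NOT 0) -> 1
  row 2 [000010]: (((0 OR 1) OR (0 IMPLIES 0)) IMPLIES NOT 0) -> 1
  row 3 [000011]: (((0 OR 1) OR (0 IMPLIES 1)) IMPLIES NOT 0) -> 1
  row 4 [000100]: (((1 OR 0) OR (0 IMPLIES 0)) IMPLIES NOT 0) -> 1
  (every remaining row is evaluated the same way; all 64 results are listed next)
Full result column, 8 rows per line (x1,x2,x3 fixed per line; x4,x5,x6 runs 000..111 left to right):
  rows 0-7 [x1,x2,x3=000]: 11111111  (ones: 8)
  rows 8-15 [x1,x2,x3=001]: 11111111  (ones: 8)
  rows 16-23 [x1,x2,x3=010]: 10000000  (ones: 1)
  rows 24-31 [x1,x2,x3=011]: 10000000  (ones: 1)
  rows 32-39 [x1,x2,x3=100]: 11111111  (ones: 8)
  rows 40-47 [x1,x2,x3=101]: 11111111  (ones: 8)
  rows 48-55 [x1,x2,x3=110]: 10000000  (ones: 1)
  rows 56-63 [x1,x2,x3=111]: 10000000  (ones: 1)
Count of 1-rows = 8+8+1+1+8+8+1+1 = 36

36


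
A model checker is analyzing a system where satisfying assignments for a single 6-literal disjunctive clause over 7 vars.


Step 1: Total=2^7=128
Step 2: Unsat when all 6 false: 2^1=2
Step 3: Sat=128-2=126

126


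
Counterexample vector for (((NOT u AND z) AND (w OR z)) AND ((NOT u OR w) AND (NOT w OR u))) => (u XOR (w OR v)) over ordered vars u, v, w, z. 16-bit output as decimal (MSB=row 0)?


F1 = (((NOT u AND z) AND (w OR z)) AND ((NOT u OR w) AND (NOT w OR u)))
F2 = (u XOR (w OR v))
Counterexample to F1=>F2 is where F1=1 and F2=0.
Evaluate each row (bits = u,v,w,z, MSB first):
  row 0 [0000]: F1=0 F2=0 -> F1&~F2 -> 0
  row 1 [0001]: F1=1 F2=0 -> F1&~F2 -> 1
  row 2 [0010]: F1=0 F2=1 -> F1&~F2 -> 0
  row 3 [0011]: F1=0 F2=1 -> F1&~F2 -> 0
  row 4 [0100]: F1=0 F2=1 -> F1&~F2 -> 0
  row 5 [0101]: F1=1 F2=1 -> F1&~F2 -> 0
  row 6 [0110]: F1=0 F2=1 -> F1&~F2 -> 0
  row 7 [0111]: F1=0 F2=1 -> F1&~F2 -> 0
  row 8 [1000]: F1=0 F2=1 -> F1&~F2 -> 0
  row 9 [1001]: F1=0 F2=1 -> F1&~F2 -> 0
  row 10 [1010]: F1=0 F2=0 -> F1&~F2 -> 0
  row 11 [1011]: F1=0 F2=0 -> F1&~F2 -> 0
  row 12 [1100]: F1=0 F2=0 -> F1&~F2 -> 0
  row 13 [1101]: F1=0 F2=0 -> F1&~F2 -> 0
  row 14 [1110]: F1=0 F2=0 -> F1&~F2 -> 0
  row 15 [1111]: F1=0 F2=0 -> F1&~F2 -> 0
Full result column, 4 rows per line (u,v fixed per line; w,z runs 00..11 left to right):
  rows 0-3 [u,v=00]: 0100  = hex 4
  rows 4-7 [u,v=01]: 0000  = hex 0
  rows 8-11 [u,v=10]: 0000  = hex 0
  rows 12-15 [u,v=11]: 0000  = hex 0
Counterexample vector (row 0 .. row 15) = 0100000000000000
Output column grouped in 4s = 0100 0000 0000 0000 = 0x4000
Convert to decimal digit by digit (value = value*16 + digit):
  4 -> 4
  4*16 + 0 = 64
  64*16 + 0 = 1024
  1024*16 + 0 = 16384
Decimal = 16384

16384


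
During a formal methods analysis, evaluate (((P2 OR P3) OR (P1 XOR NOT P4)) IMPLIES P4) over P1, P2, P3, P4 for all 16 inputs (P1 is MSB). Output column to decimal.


Formula: (((P2 OR P3) OR (P1 XOR NOT P4)) IMPLIES P4) over P1, P2, P3, P4 (16 rows)
Evaluate each row (bits = P1,P2,P3,P4, MSB first):
  row 0 [0000]: (((0 OR 0) OR (0 XOR NOT 0)) IMPLIES 0) -> 0
  row 1 [0001]: (((0 OR 0) OR (0 XOR NOT 1)) IMPLIES 1) -> 1
  row 2 [0010]: (((0 OR 1) OR (0 XOR NOT 0)) IMPLIES 0) -> 0
  row 3 [0011]: (((0 OR 1) OR (0 XOR NOT 1)) IMPLIES 1) -> 1
  row 4 [0100]: (((1 OR 0) OR (0 XOR NOT 0)) IMPLIES 0) -> 0
  row 5 [0101]: (((1 OR 0) OR (0 XOR NOT 1)) IMPLIES 1) -> 1
  row 6 [0110]: (((1 OR 1) OR (0 XOR NOT 0)) IMPLIES 0) -> 0
  row 7 [0111]: (((1 OR 1) OR (0 XOR NOT 1)) IMPLIES 1) -> 1
  row 8 [1000]: (((0 OR 0) OR (1 XOR NOT 0)) IMPLIES 0) -> 1
  row 9 [1001]: (((0 OR 0) OR (1 XOR NOT 1)) IMPLIES 1) -> 1
  row 10 [1010]: (((0 OR 1) OR (1 XOR NOT 0)) IMPLIES 0) -> 0
  row 11 [1011]: (((0 OR 1) OR (1 XOR NOT 1)) IMPLIES 1) -> 1
  row 12 [1100]: (((1 OR 0) OR (1 XOR NOT 0)) IMPLIES 0) -> 0
  row 13 [1101]: (((1 OR 0) OR (1 XOR NOT 1)) IMPLIES 1) -> 1
  row 14 [1110]: (((1 OR 1) OR (1 XOR NOT 0)) IMPLIES 0) -> 0
  row 15 [1111]: (((1 OR 1) OR (1 XOR NOT 1)) IMPLIES 1) -> 1
Full result column, 4 rows per line (P1,P2 fixed per line; P3,P4 runs 00..11 left to right):
  rows 0-3 [P1,P2=00]: 0101  = hex 5
  rows 4-7 [P1,P2=01]: 0101  = hex 5
  rows 8-11 [P1,P2=10]: 1101  = hex D
  rows 12-15 [P1,P2=11]: 0101  = hex 5
Output column (row 0 .. row 15) = 0101010111010101
Output column grouped in 4s = 0101 0101 1101 0101 = 0x55D5
Convert to decimal digit by digit (value = value*16 + digit):
  5 -> 5
  5*16 + 5 = 85
  85*16 + 13 (D) = 1373
  1373*16 + 5 = 21973
Decimal = 21973

21973


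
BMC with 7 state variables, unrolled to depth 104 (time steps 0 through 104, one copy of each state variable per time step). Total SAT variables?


BMC unrolls to depth k, creating one copy of each state var for steps 0..k.
Step count = 104 + 1 = 105 (steps 0 through 104)
Vars per step = 7
Total = 7 * 105 = 735

735


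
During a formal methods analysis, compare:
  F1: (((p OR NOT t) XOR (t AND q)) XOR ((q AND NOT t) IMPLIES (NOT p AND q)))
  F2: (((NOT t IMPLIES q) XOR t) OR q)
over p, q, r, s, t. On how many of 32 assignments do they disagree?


F1 = (((p OR NOT t) XOR (t AND q)) XOR ((q AND NOT t) IMPLIES (NOT p AND q)))
F2 = (((NOT t IMPLIES q) XOR t) OR q)
Evaluate both on each of 32 rows (bits = p,q,r,s,t):
  row 0 [00000]: F1=0 F2=0 -> 0
  row 1 [00001]: F1=1 F2=0 (differ) -> 1
  row 2 [00010]: F1=0 F2=0 -> 0
  row 3 [00011]: F1=1 F2=0 (differ) -> 1
  row 4 [00100]: F1=0 F2=0 -> 0
  row 5 [00101]: F1=1 F2=0 (differ) -> 1
  row 6 [00110]: F1=0 F2=0 -> 0
  row 7 [00111]: F1=1 F2=0 (differ) -> 1
  row 8 [01000]: F1=0 F2=1 (differ) -> 1
  row 9 [01001]: F1=0 F2=1 (differ) -> 1
  row 10 [01010]: F1=0 F2=1 (differ) -> 1
  row 11 [01011]: F1=0 F2=1 (differ) -> 1
  row 12 [01100]: F1=0 F2=1 (differ) -> 1
  row 13 [01101]: F1=0 F2=1 (differ) -> 1
  row 14 [01110]: F1=0 F2=1 (differ) -> 1
  row 15 [01111]: F1=0 F2=1 (differ) -> 1
  row 16 [10000]: F1=0 F2=0 -> 0
  row 17 [10001]: F1=0 F2=0 -> 0
  row 18 [10010]: F1=0 F2=0 -> 0
  row 19 [10011]: F1=0 F2=0 -> 0
  row 20 [10100]: F1=0 F2=0 -> 0
  row 21 [10101]: F1=0 F2=0 -> 0
  row 22 [10110]: F1=0 F2=0 -> 0
  row 23 [10111]: F1=0 F2=0 -> 0
  row 24 [11000]: F1=1 F2=1 -> 0
  row 25 [11001]: F1=1 F2=1 -> 0
  row 26 [11010]: F1=1 F2=1 -> 0
  row 27 [11011]: F1=1 F2=1 -> 0
  row 28 [11100]: F1=1 F2=1 -> 0
  row 29 [11101]: F1=1 F2=1 -> 0
  row 30 [11110]: F1=1 F2=1 -> 0
  row 31 [11111]: F1=1 F2=1 -> 0
Full result column, 8 rows per line (p,q fixed per line; r,s,t runs 000..111 left to right):
  rows 0-7 [p,q=00]: 01010101  (ones: 4)
  rows 8-15 [p,q=01]: 11111111  (ones: 8)
  rows 16-23 [p,q=10]: 00000000  (ones: 0)
  rows 24-31 [p,q=11]: 00000000  (ones: 0)
Disagreements = 4+8+0+0 = 12

12


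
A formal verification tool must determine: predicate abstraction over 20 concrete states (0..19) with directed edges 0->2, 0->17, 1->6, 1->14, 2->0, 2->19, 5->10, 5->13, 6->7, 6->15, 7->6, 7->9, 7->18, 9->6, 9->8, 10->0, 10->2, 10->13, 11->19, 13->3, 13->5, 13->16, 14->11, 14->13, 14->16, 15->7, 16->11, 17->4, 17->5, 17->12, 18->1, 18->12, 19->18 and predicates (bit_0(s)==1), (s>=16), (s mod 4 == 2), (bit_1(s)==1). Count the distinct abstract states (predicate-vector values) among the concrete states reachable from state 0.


BFS from 0:
Concrete reachable: {0, 1, 2, 3, 4, 5, 6, 7, 8, 9, 10, 11, 12, 13, 14, 15, 16, 17, 18, 19}
Abstract via predicates (bit_0(s)==1), (s>=16), (s mod 4 == 2), (bit_1(s)==1):
  (0,0,0,0) <- {0, 4, 8, 12}
  (0,0,1,1) <- {2, 6, 10, 14}
  (0,1,0,0) <- {16}
  (0,1,1,1) <- {18}
  (1,0,0,0) <- {1, 5, 9, 13}
  (1,0,0,1) <- {3, 7, 11, 15}
  (1,1,0,0) <- {17}
  (1,1,0,1) <- {19}
Distinct abstract states = 8

8


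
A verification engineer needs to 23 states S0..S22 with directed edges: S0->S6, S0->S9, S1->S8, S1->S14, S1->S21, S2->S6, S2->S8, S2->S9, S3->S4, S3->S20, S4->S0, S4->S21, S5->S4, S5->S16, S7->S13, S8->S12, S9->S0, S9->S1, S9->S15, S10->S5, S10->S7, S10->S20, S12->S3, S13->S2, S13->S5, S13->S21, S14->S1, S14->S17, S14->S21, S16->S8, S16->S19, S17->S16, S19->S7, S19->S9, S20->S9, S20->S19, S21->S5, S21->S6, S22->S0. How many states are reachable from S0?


BFS from S0:
  layer 0: {S0}
  layer 1: {S6, S9}
  layer 2: {S1, S15}
  layer 3: {S8, S14, S21}
  layer 4: {S5, S12, S17}
  layer 5: {S3, S4, S16}
  layer 6: {S19, S20}
  layer 7: {S7}
  layer 8: {S13}
  layer 9: {S2}
Reachable set: {S0, S1, S2, S3, S4, S5, S6, S7, S8, S9, S12, S13, S14, S15, S16, S17, S19, S20, S21}
Count = 19

19


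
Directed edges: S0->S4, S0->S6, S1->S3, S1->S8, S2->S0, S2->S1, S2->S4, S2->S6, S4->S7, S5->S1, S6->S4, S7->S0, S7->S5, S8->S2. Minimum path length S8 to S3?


BFS layer-by-layer from S8:
  dist 0: {S8}
  dist 1: {S2}
  dist 2: {S0, S1, S4, S6}
  dist 3: {S3, S7}
  -> S3 reached at distance 3
Shortest path length = 3

3


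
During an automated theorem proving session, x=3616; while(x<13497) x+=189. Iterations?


Step 1: x goes from 3616 toward 13497 by 189; the body runs while x<13497, so iterations = ceil((bound-start)/step)
Step 2: Distance=9881
Step 3: ceil(9881/189)=53

53


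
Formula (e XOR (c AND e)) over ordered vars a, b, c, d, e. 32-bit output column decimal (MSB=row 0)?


Formula: (e XOR (c AND e)) over a, b, c, d, e (32 rows)
Evaluate each row (bits = a,b,c,d,e, MSB first):
  row 0 [00000]: (0 XOR (0 AND 0)) -> 0
  row 1 [00001]: (1 XOR (0 AND 1)) -> 1
  row 2 [00010]: (0 XOR (0 AND 0)) -> 0
  row 3 [00011]: (1 XOR (0 AND 1)) -> 1
  row 4 [00100]: (0 XOR (1 AND 0)) -> 0
  row 5 [00101]: (1 XOR (1 AND 1)) -> 0
  row 6 [00110]: (0 XOR (1 AND 0)) -> 0
  row 7 [00111]: (1 XOR (1 AND 1)) -> 0
  row 8 [01000]: (0 XOR (0 AND 0)) -> 0
  row 9 [01001]: (1 XOR (0 AND 1)) -> 1
  row 10 [01010]: (0 XOR (0 AND 0)) -> 0
  row 11 [01011]: (1 XOR (0 AND 1)) -> 1
  row 12 [01100]: (0 XOR (1 AND 0)) -> 0
  row 13 [01101]: (1 XOR (1 AND 1)) -> 0
  row 14 [01110]: (0 XOR (1 AND 0)) -> 0
  row 15 [01111]: (1 XOR (1 AND 1)) -> 0
  row 16 [10000]: (0 XOR (0 AND 0)) -> 0
  row 17 [10001]: (1 XOR (0 AND 1)) -> 1
  row 18 [10010]: (0 XOR (0 AND 0)) -> 0
  row 19 [10011]: (1 XOR (0 AND 1)) -> 1
  row 20 [10100]: (0 XOR (1 AND 0)) -> 0
  row 21 [10101]: (1 XOR (1 AND 1)) -> 0
  row 22 [10110]: (0 XOR (1 AND 0)) -> 0
  row 23 [10111]: (1 XOR (1 AND 1)) -> 0
  row 24 [11000]: (0 XOR (0 AND 0)) -> 0
  row 25 [11001]: (1 XOR (0 AND 1)) -> 1
  row 26 [11010]: (0 XOR (0 AND 0)) -> 0
  row 27 [11011]: (1 XOR (0 AND 1)) -> 1
  row 28 [11100]: (0 XOR (1 AND 0)) -> 0
  row 29 [11101]: (1 XOR (1 AND 1)) -> 0
  row 30 [11110]: (0 XOR (1 AND 0)) -> 0
  row 31 [11111]: (1 XOR (1 AND 1)) -> 0
Full result column, 4 rows per line (a,b,c fixed per line; d,e runs 00..11 left to right):
  rows 0-3 [a,b,c=000]: 0101  = hex 5
  rows 4-7 [a,b,c=001]: 0000  = hex 0
  rows 8-11 [a,b,c=010]: 0101  = hex 5
  rows 12-15 [a,b,c=011]: 0000  = hex 0
  rows 16-19 [a,b,c=100]: 0101  = hex 5
  rows 20-23 [a,b,c=101]: 0000  = hex 0
  rows 24-27 [a,b,c=110]: 0101  = hex 5
  rows 28-31 [a,b,c=111]: 0000  = hex 0
Output column (row 0 .. row 31) = 01010000010100000101000001010000
Output column grouped in 4s = 0101 0000 0101 0000 0101 0000 0101 0000 = 0x50505050
Convert to decimal digit by digit (value = value*16 + digit):
  5 -> 5
  5*16 + 0 = 80
  80*16 + 5 = 1285
  1285*16 + 0 = 20560
  20560*16 + 5 = 328965
  328965*16 + 0 = 5263440
  5263440*16 + 5 = 84215045
  84215045*16 + 0 = 1347440720
Decimal = 1347440720

1347440720


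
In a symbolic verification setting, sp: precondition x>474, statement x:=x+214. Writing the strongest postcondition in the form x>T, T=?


Formula: sp(P, x:=E) = exists old_x. (x = E[old_x/x]) AND P[old_x/x] (old_x is the value of x before the assignment; eliminate old_x by solving x = E[old_x/x] for old_x)
Step 1: Precondition P: x>474, i.e. old_x > 474
Step 2: Assignment gives x = old_x + 214, so old_x = x - 214
Step 3: Substitute into P: x - 214 > 474
Step 4: Simplify: x > 474+214 = 688

688


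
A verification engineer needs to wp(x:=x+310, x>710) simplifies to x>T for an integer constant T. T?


Formula: wp(x:=E, P) = P[E/x] (substitute E for x in postcondition)
Step 1: Postcondition: x>710
Step 2: Substitute x+310 for x: x+310>710
Step 3: Solve for x: x > 710-310 = 400

400


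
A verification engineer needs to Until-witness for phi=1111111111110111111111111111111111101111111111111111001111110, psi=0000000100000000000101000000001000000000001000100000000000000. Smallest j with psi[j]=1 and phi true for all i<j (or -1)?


(phi U psi) at 0: need smallest j with psi[j]=1 and phi[i]=1 for all i in [0,j).
Scan from step 0:
  step 0: phi=1, psi=0 -> continue
  step 1: phi=1, psi=0 -> continue
  step 2: phi=1, psi=0 -> continue
  step 3: phi=1, psi=0 -> continue
  step 7: psi=1 and phi held for [0,7) -> witness found
Witness step = 7

7


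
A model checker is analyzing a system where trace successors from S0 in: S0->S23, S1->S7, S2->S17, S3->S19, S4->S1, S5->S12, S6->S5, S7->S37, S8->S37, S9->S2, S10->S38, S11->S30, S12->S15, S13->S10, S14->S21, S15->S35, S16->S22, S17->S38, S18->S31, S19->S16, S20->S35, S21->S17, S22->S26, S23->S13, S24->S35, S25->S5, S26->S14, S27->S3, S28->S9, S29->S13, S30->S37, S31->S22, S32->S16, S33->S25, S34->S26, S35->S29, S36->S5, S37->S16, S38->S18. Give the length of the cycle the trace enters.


Trace from S0 until a state repeats:
  S0 -> S23 -> S13 -> S10 -> S38 -> S18 -> S31 -> S22 -> S26 -> S14 -> S21 -> S17 -> S38
S38 first seen at step 4, revisited at step 12.
Cycle length = 12 - 4 = 8

8


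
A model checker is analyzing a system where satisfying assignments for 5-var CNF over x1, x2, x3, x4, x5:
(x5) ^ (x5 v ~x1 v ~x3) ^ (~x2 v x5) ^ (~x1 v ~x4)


CNF with 4 clauses over 5 vars (32 assignments).
An assignment satisfies CNF iff every clause has >=1 true literal.
Check each row (bits = x1,x2,x3,x4,x5; clause T/F shown):
  row 0 [00000]: clauses=FTTT -> 0
  row 1 [00001]: clauses=TTTT -> 1
  row 2 [00010]: clauses=FTTT -> 0
  row 3 [00011]: clauses=TTTT -> 1
  row 4 [00100]: clauses=FTTT -> 0
  row 5 [00101]: clauses=TTTT -> 1
  row 6 [00110]: clauses=FTTT -> 0
  row 7 [00111]: clauses=TTTT -> 1
  row 8 [01000]: clauses=FTFT -> 0
  row 9 [01001]: clauses=TTTT -> 1
  row 10 [01010]: clauses=FTFT -> 0
  row 11 [01011]: clauses=TTTT -> 1
  row 12 [01100]: clauses=FTFT -> 0
  row 13 [01101]: clauses=TTTT -> 1
  row 14 [01110]: clauses=FTFT -> 0
  row 15 [01111]: clauses=TTTT -> 1
  row 16 [10000]: clauses=FTTT -> 0
  row 17 [10001]: clauses=TTTT -> 1
  row 18 [10010]: clauses=FTTF -> 0
  row 19 [10011]: clauses=TTTF -> 0
  row 20 [10100]: clauses=FFTT -> 0
  row 21 [10101]: clauses=TTTT -> 1
  row 22 [10110]: clauses=FFTF -> 0
  row 23 [10111]: clauses=TTTF -> 0
  row 24 [11000]: clauses=FTFT -> 0
  row 25 [11001]: clauses=TTTT -> 1
  row 26 [11010]: clauses=FTFF -> 0
  row 27 [11011]: clauses=TTTF -> 0
  row 28 [11100]: clauses=FFFT -> 0
  row 29 [11101]: clauses=TTTT -> 1
  row 30 [11110]: clauses=FFFF -> 0
  row 31 [11111]: clauses=TTTF -> 0
Full result column, 8 rows per line (x1,x2 fixed per line; x3,x4,x5 runs 000..111 left to right):
  rows 0-7 [x1,x2=00]: 01010101  (ones: 4)
  rows 8-15 [x1,x2=01]: 01010101  (ones: 4)
  rows 16-23 [x1,x2=10]: 01000100  (ones: 2)
  rows 24-31 [x1,x2=11]: 01000100  (ones: 2)
Satisfying assignments = 4+4+2+2 = 12

12


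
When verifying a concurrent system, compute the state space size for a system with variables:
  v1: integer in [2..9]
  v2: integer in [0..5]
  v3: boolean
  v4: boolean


State space = product of domain sizes of all variables.
Domain sizes:
  v1 (integer in [2..9]): 8
  v2 (integer in [0..5]): 6
  v3 (boolean): 2
  v4 (boolean): 2
Product = 8 * 6 * 2 * 2 = 192

192


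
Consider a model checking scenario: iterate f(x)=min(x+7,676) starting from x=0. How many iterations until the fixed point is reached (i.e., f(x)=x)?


Step 1: x=0, cap=676, increment=7
Step 2: x grows by 7 each step until capped at 676; fixed point is x=676
Step 3: iterations = ceil(676/7) = 97

97


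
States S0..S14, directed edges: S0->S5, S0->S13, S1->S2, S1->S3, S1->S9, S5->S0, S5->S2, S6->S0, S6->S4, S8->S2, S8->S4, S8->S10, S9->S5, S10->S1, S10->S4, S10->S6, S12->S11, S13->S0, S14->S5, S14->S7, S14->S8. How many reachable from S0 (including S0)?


BFS from S0:
  layer 0: {S0}
  layer 1: {S5, S13}
  layer 2: {S2}
Reachable set: {S0, S2, S5, S13}
Count = 4

4


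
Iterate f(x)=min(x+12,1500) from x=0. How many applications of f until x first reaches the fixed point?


Step 1: x=0, cap=1500, increment=12
Step 2: x grows by 12 each step until capped at 1500; fixed point is x=1500
Step 3: iterations = ceil(1500/12) = 125

125


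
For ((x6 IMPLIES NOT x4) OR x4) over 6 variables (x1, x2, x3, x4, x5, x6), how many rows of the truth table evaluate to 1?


Formula: ((x6 IMPLIES NOT x4) OR x4) over 6 vars (64 rows)
Evaluate each row (x1, x2, x3, x4, x5, x6 as bits, MSB first):
  row 0 [000000]: ((0 IMPLIES NOT 0) OR 0) -> 1
  row 1 [000001]: ((1 IMPLIES NOT 0) OR 0) -> 1
  row 2 [000010]: ((0 IMPLIES NOT 0) OR 0) -> 1
  row 3 [000011]: ((1 IMPLIES NOT 0) OR 0) -> 1
  row 4 [000100]: ((0 IMPLIES NOT 1) OR 1) -> 1
  (every remaining row is evaluated the same way; all 64 results are listed next)
Full result column, 8 rows per line (x1,x2,x3 fixed per line; x4,x5,x6 runs 000..111 left to right):
  rows 0-7 [x1,x2,x3=000]: 11111111  (ones: 8)
  rows 8-15 [x1,x2,x3=001]: 11111111  (ones: 8)
  rows 16-23 [x1,x2,x3=010]: 11111111  (ones: 8)
  rows 24-31 [x1,x2,x3=011]: 11111111  (ones: 8)
  rows 32-39 [x1,x2,x3=100]: 11111111  (ones: 8)
  rows 40-47 [x1,x2,x3=101]: 11111111  (ones: 8)
  rows 48-55 [x1,x2,x3=110]: 11111111  (ones: 8)
  rows 56-63 [x1,x2,x3=111]: 11111111  (ones: 8)
Count of 1-rows = 8+8+8+8+8+8+8+8 = 64

64


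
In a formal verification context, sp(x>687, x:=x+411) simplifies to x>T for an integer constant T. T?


Formula: sp(P, x:=E) = exists old_x. (x = E[old_x/x]) AND P[old_x/x] (old_x is the value of x before the assignment; eliminate old_x by solving x = E[old_x/x] for old_x)
Step 1: Precondition P: x>687, i.e. old_x > 687
Step 2: Assignment gives x = old_x + 411, so old_x = x - 411
Step 3: Substitute into P: x - 411 > 687
Step 4: Simplify: x > 687+411 = 1098

1098


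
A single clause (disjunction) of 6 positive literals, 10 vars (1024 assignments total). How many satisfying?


Step 1: Total=2^10=1024
Step 2: Unsat when all 6 false: 2^4=16
Step 3: Sat=1024-16=1008

1008


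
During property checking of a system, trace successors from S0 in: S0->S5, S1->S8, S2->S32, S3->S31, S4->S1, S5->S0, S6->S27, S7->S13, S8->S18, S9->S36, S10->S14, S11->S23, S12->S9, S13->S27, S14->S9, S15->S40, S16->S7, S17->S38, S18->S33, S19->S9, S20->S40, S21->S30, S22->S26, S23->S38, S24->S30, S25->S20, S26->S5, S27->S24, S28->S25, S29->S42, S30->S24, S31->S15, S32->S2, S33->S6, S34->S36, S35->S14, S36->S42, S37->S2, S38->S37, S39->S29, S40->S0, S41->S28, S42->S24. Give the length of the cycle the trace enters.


Trace from S0 until a state repeats:
  S0 -> S5 -> S0
S0 first seen at step 0, revisited at step 2.
Cycle length = 2 - 0 = 2

2


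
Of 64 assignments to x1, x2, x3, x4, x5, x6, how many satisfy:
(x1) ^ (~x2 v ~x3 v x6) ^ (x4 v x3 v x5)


CNF with 3 clauses over 6 vars (64 assignments).
An assignment satisfies CNF iff every clause has >=1 true literal.
Check each row (bits = x1,x2,x3,x4,x5,x6; clause T/F shown):
  row 0 [000000]: clauses=FTF -> 0
  row 1 [000001]: clauses=FTF -> 0
  row 2 [000010]: clauses=FTT -> 0
  row 3 [000011]: clauses=FTT -> 0
  row 4 [000100]: clauses=FTT -> 0
  (every remaining row is evaluated the same way; all 64 results are listed next)
Full result column, 8 rows per line (x1,x2,x3 fixed per line; x4,x5,x6 runs 000..111 left to right):
  rows 0-7 [x1,x2,x3=000]: 00000000  (ones: 0)
  rows 8-15 [x1,x2,x3=001]: 00000000  (ones: 0)
  rows 16-23 [x1,x2,x3=010]: 00000000  (ones: 0)
  rows 24-31 [x1,x2,x3=011]: 00000000  (ones: 0)
  rows 32-39 [x1,x2,x3=100]: 00111111  (ones: 6)
  rows 40-47 [x1,x2,x3=101]: 11111111  (ones: 8)
  rows 48-55 [x1,x2,x3=110]: 00111111  (ones: 6)
  rows 56-63 [x1,x2,x3=111]: 01010101  (ones: 4)
Satisfying assignments = 0+0+0+0+6+8+6+4 = 24

24
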